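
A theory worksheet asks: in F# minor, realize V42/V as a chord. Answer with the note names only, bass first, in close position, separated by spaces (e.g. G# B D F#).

The slash means an applied dominant: we want the dominant of V. In F# minor, V is C# major, and its dominant is built on G#.
Building a dominant seventh chord on G# gives G#-B#-D#-F#.
The figured bass 42 indicates third inversion, placing the seventh (F#) in the bass: F#-G#-B#-D#.

F# G# B# D#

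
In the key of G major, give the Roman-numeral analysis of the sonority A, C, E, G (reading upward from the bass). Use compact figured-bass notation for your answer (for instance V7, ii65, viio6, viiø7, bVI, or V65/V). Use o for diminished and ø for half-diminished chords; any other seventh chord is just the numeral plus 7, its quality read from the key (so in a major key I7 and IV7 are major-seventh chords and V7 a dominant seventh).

ii7

Stacked in thirds the chord is A-C-E-G: a minor seventh chord on A.
A is scale degree 2 in G major, and a minor seventh chord on that degree is written ii7.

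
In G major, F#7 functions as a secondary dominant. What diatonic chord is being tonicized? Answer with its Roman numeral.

iii

The chord is a dominant seventh chord on F#.
A dominant resolves down a perfect fifth: F# → B. In G major, B is scale degree 3, i.e. iii.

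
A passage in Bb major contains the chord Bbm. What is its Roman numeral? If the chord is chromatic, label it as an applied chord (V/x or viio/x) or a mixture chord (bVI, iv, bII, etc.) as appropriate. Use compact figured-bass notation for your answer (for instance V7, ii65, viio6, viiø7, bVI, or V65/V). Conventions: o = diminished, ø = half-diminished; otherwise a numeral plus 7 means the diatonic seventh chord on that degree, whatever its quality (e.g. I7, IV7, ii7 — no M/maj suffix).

Stacked in thirds the chord is Bb-Db-F: a minor triad on Bb.
Bb is the first degree of Bb major. This is the minor tonic, borrowed from the parallel minor.

i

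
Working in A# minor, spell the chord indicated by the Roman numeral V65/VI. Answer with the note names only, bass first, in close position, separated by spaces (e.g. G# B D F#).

E# G# B C#

The slash means an applied dominant: we want the dominant of VI. In A# minor, VI is F# major, and its dominant is built on C#.
Building a dominant seventh chord on C# gives C#-E#-G#-B.
With the 65 figure the chord is in first inversion; from the bass E# upward in close position it reads E#-G#-B-C#.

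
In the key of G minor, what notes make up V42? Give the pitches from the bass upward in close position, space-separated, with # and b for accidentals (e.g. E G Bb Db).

C D F# A

In G minor, the fifth degree is D. The dominant is major (leading tone raised), so V is a dominant seventh chord.
That chord is spelled D-F#-A-C.
The figured bass 42 indicates third inversion, placing the seventh (C) in the bass: C-D-F#-A.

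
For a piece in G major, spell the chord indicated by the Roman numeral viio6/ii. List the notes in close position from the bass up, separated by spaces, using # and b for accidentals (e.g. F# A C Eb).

B D G#

The slash marks an applied leading-tone chord: viio of ii. In G major, ii is A, so the leading tone to it is G#, a half step below.
Building a diminished triad on G# gives G#-B-D.
With the 6 figure the chord is in first inversion; from the bass B upward in close position it reads B-D-G#.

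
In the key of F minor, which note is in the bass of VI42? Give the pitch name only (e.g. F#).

VI in F minor has root Db; the chord is Db-F-Ab-C.
The figure 42 means third inversion — the seventh is in the bass.

C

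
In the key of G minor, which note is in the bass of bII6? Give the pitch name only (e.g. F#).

C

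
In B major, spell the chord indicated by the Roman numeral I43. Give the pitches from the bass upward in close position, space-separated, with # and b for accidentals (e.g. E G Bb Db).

In B major, the tonic is B, and the diatonic chord built there is a major seventh chord.
That chord is spelled B-D#-F#-A#.
With the 43 figure the chord is in second inversion; from the bass F# upward in close position it reads F#-A#-B-D#.

F# A# B D#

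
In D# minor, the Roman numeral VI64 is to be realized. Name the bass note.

VI in D# minor has root B; the chord is B-D#-F#.
The figure 64 means second inversion — the fifth is in the bass.

F#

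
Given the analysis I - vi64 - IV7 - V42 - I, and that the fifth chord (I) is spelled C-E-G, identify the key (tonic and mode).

The anchor chord is a major triad on C, labeled I.
If C is scale degree 1 and the mode makes that degree carry a major triad, the tonic is C and the mode is major.

C major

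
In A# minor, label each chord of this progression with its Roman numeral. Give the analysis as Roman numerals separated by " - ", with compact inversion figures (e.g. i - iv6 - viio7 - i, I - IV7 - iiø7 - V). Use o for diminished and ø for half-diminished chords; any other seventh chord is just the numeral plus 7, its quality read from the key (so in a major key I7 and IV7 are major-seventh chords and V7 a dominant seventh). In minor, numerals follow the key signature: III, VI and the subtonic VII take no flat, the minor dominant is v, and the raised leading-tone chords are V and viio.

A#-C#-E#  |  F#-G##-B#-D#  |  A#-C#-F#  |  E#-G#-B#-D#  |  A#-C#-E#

A#-C#-E#: minor triad on A# = scale degree 1 → i.
F#-G##-B#-D#: fully diminished seventh chord on G## = scale degree 7 → viio42.
A#-C#-F# has root F#, degree 6 in A# minor, so VI6.
E#-G#-B#-D#: minor seventh chord on E# = scale degree 5 → v7.
A#-C#-E#: minor triad on A# = scale degree 1 → i.

i - viio42 - VI6 - v7 - i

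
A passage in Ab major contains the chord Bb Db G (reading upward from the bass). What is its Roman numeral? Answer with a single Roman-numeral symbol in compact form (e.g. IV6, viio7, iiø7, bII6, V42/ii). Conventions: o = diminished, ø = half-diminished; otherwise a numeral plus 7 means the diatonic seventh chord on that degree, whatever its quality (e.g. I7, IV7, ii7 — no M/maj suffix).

Stacked in thirds the chord is G-Bb-Db: a diminished triad on G.
In Ab major, G is the leading tone; the diatonic diminished triad there is viio.
With Bb in the bass the chord is in first inversion, so the figured bass is 6.

viio6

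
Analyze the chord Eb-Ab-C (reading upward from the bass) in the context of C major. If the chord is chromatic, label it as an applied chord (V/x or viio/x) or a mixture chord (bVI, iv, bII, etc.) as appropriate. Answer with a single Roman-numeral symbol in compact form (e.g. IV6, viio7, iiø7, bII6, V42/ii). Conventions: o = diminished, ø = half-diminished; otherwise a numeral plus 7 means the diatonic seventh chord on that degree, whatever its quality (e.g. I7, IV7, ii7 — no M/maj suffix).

Stacked in thirds the chord is Ab-C-Eb: a major triad on Ab.
Ab is the lowered sixth degree of C major (diatonic 6 would be A). This is a major triad on the lowered sixth degree, borrowed from the parallel minor.
With Eb in the bass the chord is in second inversion, so the figured bass is 64.

bVI64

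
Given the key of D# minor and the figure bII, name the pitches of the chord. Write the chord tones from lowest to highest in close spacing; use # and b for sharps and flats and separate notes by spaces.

Scale degree 2 in D# minor is E#; lowering it a half step gives E. bII is the Neapolitan chord — a major triad on the lowered second degree.
So the chord is E-G#-B.

E G# B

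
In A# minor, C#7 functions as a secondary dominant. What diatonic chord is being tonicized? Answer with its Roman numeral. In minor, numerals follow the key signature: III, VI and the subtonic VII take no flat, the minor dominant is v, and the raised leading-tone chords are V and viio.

The chord is a dominant seventh chord on C#.
A dominant resolves down a perfect fifth: C# → F#. In A# minor, F# is scale degree 6, i.e. VI.

VI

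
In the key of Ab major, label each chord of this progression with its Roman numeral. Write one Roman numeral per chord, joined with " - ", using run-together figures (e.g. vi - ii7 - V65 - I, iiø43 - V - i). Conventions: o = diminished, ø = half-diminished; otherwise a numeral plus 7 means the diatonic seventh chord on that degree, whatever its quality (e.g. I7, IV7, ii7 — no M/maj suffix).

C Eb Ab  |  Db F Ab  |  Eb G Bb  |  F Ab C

C-Eb-Ab has root Ab, degree 1 in Ab major, so I6.
Db-F-Ab: major triad on Db = scale degree 4 → IV.
Eb-G-Bb: root Eb is the dominant; major triad there is V.
F-Ab-C has root F, degree 6 in Ab major, so vi.

I6 - IV - V - vi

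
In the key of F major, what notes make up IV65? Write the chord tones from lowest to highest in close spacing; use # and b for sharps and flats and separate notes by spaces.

D F A Bb

The numeral's case and figure indicate a major seventh chord. In F major its root, scale degree 4, is Bb.
That chord is spelled Bb-D-F-A.
With the 65 figure the chord is in first inversion; from the bass D upward in close position it reads D-F-A-Bb.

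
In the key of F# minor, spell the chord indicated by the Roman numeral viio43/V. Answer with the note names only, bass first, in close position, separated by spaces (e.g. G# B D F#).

viio43/V is a secondary leading-tone chord. The target V is C# in F# minor; the applied chord is rooted a semitone below, on B#.
Building a fully diminished seventh chord on B# gives B#-D#-F#-A.
With the 43 figure the chord is in second inversion; from the bass F# upward in close position it reads F#-A-B#-D#.

F# A B# D#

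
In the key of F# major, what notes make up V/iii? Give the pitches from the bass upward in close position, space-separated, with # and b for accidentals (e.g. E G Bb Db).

E# G## B#

V/iii is a secondary dominant — the dominant triad of iii. iii in F# major is A#, so the applied chord's root is E#, a perfect fifth above.
Building a major triad on E# gives E#-G##-B#.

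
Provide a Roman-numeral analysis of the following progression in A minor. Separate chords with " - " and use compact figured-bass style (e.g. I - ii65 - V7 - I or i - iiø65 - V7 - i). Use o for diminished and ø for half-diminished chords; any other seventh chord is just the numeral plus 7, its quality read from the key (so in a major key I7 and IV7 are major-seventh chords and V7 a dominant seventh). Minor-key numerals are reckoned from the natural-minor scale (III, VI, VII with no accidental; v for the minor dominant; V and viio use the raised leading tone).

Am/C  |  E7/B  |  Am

i6 - V43 - i

Am/C: minor triad on A = scale degree 1 → i6.
E7/B: root E is the dominant; dominant seventh chord there is V43.
Am: minor triad on A = scale degree 1 → i.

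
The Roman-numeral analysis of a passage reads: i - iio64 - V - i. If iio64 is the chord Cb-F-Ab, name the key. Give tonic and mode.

Eb minor

iio64 is given as Cb-F-Ab — a diminished triad with root F.
If F is scale degree 2 and the mode makes that degree carry a diminished triad, the tonic is Eb and the mode is minor.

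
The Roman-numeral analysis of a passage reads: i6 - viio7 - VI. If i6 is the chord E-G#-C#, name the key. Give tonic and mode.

C# minor

The anchor chord is a minor triad on C#, labeled i6.
If C# is scale degree 1 and the mode makes that degree carry a minor triad, the tonic is C# and the mode is minor.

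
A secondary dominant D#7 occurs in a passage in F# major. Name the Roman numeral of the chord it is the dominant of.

ii

The chord is a dominant seventh chord on D#.
A dominant resolves down a perfect fifth: D# → G#. In F# major, G# is scale degree 2, i.e. ii.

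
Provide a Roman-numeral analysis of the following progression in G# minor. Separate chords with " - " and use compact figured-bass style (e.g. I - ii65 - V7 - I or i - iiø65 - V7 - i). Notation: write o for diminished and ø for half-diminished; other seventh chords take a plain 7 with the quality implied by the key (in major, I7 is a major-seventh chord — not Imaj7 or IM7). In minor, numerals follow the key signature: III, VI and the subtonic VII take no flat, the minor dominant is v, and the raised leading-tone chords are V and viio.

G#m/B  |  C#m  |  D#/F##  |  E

G#m/B: minor triad on G# = scale degree 1 → i6.
C#m: root C# is the subdominant; minor triad there is iv.
D#/F##: root D# is the dominant; major triad there is V6.
E has root E, degree 6 in G# minor, so VI.

i6 - iv - V6 - VI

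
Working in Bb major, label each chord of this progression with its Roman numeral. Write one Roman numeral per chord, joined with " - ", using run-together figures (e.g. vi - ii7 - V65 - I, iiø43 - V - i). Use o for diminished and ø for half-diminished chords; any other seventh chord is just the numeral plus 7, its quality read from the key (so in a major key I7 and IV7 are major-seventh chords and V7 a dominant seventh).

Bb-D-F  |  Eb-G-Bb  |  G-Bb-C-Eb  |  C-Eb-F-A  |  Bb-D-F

Bb-D-F has root Bb, degree 1 in Bb major, so I.
Eb-G-Bb: root Eb is the subdominant; major triad there is IV.
G-Bb-C-Eb has root C, degree 2 in Bb major, so ii43.
C-Eb-F-A: dominant seventh chord on F = scale degree 5 → V43.
Bb-D-F: major triad on Bb = scale degree 1 → I.

I - IV - ii43 - V43 - I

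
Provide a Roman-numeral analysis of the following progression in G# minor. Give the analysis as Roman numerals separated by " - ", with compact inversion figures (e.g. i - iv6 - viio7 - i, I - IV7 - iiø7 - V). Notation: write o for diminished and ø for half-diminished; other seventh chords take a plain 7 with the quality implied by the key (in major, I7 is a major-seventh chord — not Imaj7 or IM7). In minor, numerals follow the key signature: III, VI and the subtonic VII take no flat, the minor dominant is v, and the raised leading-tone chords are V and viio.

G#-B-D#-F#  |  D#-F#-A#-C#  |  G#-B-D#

i7 - v7 - i

G#-B-D#-F#: minor seventh chord on G# = scale degree 1 → i7.
D#-F#-A#-C#: minor seventh chord on D# = scale degree 5 → v7.
G#-B-D#: root G# is the tonic; minor triad there is i.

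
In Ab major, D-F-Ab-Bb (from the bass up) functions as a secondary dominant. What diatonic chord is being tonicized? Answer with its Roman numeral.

The chord is a dominant seventh chord on Bb.
A dominant resolves down a perfect fifth: Bb → Eb. In Ab major, Eb is scale degree 5, i.e. V.

V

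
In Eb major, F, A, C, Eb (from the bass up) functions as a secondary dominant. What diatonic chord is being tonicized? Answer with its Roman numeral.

The chord is a dominant seventh chord on F.
A dominant resolves down a perfect fifth: F → Bb. In Eb major, Bb is scale degree 5, i.e. V.

V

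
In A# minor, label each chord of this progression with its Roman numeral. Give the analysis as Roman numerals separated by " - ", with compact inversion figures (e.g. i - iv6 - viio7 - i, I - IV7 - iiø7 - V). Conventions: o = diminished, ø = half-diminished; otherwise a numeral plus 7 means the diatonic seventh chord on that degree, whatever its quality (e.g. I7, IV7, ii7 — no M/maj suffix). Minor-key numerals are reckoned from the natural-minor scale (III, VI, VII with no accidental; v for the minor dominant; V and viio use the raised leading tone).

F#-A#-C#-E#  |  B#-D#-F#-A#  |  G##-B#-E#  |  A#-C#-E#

F#-A#-C#-E#: major seventh chord on F# = scale degree 6 → VI7.
B#-D#-F#-A#: half-diminished seventh chord on B# = scale degree 2 → iiø7.
G##-B#-E#: major triad on E# = scale degree 5 → V6.
A#-C#-E#: root A# is the tonic; minor triad there is i.

VI7 - iiø7 - V6 - i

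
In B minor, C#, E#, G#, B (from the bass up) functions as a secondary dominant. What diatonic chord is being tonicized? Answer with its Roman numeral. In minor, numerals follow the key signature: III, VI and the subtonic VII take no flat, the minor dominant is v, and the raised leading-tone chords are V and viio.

V

The chord is a dominant seventh chord on C#.
A dominant resolves down a perfect fifth: C# → F#. In B minor, F# is scale degree 5, i.e. V.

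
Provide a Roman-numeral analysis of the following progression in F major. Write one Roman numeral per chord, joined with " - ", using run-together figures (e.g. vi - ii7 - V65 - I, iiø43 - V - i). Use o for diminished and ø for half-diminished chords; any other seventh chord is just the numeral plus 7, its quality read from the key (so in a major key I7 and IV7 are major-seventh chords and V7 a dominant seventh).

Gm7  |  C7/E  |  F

Gm7: root G is the supertonic; minor seventh chord there is ii7.
C7/E has root C, degree 5 in F major, so V65.
F: major triad on F = scale degree 1 → I.

ii7 - V65 - I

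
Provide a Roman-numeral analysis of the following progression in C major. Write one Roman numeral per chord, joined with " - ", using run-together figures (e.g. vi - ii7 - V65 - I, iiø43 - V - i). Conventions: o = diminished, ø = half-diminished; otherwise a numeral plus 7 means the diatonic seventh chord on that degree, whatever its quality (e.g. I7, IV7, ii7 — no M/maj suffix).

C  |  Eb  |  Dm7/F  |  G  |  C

C: major triad on C = scale degree 1 → I.
Eb is non-diatonic — bIII, a mixture chord from C minor.
Dm7/F: root D is the supertonic; minor seventh chord there is ii65.
G: root G is the dominant; major triad there is V.
C: major triad on C = scale degree 1 → I.

I - bIII - ii65 - V - I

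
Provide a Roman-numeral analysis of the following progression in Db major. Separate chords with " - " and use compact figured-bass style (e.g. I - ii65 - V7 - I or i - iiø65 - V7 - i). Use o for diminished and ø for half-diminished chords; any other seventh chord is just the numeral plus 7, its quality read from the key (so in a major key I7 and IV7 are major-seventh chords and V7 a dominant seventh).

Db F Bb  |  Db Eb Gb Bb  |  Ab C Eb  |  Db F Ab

Db-F-Bb: minor triad on Bb = scale degree 6 → vi6.
Db-Eb-Gb-Bb: root Eb is the supertonic; minor seventh chord there is ii42.
Ab-C-Eb: major triad on Ab = scale degree 5 → V.
Db-F-Ab has root Db, degree 1 in Db major, so I.

vi6 - ii42 - V - I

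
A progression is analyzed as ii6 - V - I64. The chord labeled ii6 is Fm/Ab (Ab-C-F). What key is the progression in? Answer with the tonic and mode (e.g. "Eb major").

Eb major

The anchor chord is a minor triad on F, labeled ii6.
ii6 on F implies F is the supertonic; that puts the tonic at Eb, and the lowercase numeral fits major mode.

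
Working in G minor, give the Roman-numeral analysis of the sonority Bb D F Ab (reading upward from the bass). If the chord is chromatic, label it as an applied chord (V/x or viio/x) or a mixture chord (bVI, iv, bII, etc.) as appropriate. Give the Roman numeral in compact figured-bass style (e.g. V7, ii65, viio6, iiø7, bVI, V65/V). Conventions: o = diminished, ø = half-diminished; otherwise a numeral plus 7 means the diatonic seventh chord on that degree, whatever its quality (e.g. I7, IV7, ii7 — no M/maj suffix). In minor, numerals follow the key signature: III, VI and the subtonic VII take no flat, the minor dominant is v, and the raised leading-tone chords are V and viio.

Stacked in thirds the chord is Bb-D-F-Ab: a dominant seventh chord on Bb.
Bb is not a diatonic chord root with this quality in G minor, but it lies a perfect fifth above Eb (VI), so the chord functions as an applied dominant of VI.

V7/VI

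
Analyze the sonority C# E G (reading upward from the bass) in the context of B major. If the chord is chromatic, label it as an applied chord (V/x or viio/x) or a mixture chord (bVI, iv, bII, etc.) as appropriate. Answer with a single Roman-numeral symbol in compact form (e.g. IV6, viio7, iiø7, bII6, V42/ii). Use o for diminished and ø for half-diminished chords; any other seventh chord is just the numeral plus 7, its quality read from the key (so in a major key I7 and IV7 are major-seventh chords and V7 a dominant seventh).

iio

Stacked in thirds the chord is C#-E-G: a diminished triad on C#.
C# is the second degree of B major. This is the diminished supertonic triad, borrowed from the parallel minor.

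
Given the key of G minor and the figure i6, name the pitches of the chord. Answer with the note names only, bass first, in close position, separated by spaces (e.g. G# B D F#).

Bb D G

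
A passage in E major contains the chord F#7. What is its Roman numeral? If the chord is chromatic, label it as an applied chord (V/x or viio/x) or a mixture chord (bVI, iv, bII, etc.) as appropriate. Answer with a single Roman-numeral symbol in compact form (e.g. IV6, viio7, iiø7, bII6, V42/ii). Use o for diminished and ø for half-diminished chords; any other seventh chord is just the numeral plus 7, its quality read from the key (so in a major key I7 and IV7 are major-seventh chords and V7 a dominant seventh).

V7/V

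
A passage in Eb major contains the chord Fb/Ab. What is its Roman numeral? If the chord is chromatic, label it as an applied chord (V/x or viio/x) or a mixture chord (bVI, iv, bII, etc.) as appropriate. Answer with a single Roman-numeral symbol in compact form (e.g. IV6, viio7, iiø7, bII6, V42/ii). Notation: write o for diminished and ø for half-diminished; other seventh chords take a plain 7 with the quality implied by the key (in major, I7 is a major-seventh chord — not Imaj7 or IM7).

bII6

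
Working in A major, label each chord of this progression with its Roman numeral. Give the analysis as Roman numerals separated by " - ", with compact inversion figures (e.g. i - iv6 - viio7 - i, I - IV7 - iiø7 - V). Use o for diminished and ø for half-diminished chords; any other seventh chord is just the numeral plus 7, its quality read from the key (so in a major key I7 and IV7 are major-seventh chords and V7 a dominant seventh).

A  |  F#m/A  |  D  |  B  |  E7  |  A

A: major triad on A = scale degree 1 → I.
F#m/A has root F#, degree 6 in A major, so vi6.
D: root D is the subdominant; major triad there is IV.
B: a major triad on B, the applied dominant of V → V/V.
E7: root E is the dominant; dominant seventh chord there is V7.
A has root A, degree 1 in A major, so I.

I - vi6 - IV - V/V - V7 - I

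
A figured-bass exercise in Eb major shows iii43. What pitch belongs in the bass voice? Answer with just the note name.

D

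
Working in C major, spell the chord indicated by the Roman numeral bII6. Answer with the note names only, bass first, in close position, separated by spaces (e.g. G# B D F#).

F Ab Db

bII6 is the Neapolitan sixth — a major triad on the lowered second degree, here in its customary first inversion. In C major that root is Db.
So the chord is Db-F-Ab, a major triad.
With the 6 figure the chord is in first inversion; from the bass F upward in close position it reads F-Ab-Db.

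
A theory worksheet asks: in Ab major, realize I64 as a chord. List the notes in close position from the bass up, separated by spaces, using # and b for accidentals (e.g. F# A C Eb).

In Ab major, the first degree is Ab, and the diatonic chord built there is a major triad.
Stacking thirds from Ab gives Ab-C-Eb.
With the 64 figure the chord is in second inversion; from the bass Eb upward in close position it reads Eb-Ab-C.

Eb Ab C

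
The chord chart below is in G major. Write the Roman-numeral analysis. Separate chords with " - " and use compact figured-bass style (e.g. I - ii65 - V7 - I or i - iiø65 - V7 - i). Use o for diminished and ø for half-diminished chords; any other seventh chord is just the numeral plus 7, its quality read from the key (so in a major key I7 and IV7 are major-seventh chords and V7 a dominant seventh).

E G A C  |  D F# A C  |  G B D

E-G-A-C: root A is the supertonic; minor seventh chord there is ii43.
D-F#-A-C has root D, degree 5 in G major, so V7.
G-B-D has root G, degree 1 in G major, so I.

ii43 - V7 - I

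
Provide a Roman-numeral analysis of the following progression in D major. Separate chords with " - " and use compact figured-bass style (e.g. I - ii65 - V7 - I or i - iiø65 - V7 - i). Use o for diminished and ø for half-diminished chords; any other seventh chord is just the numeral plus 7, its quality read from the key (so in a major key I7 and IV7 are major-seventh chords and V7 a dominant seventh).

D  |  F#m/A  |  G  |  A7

D: major triad on D = scale degree 1 → I.
F#m/A: minor triad on F# = scale degree 3 → iii6.
G: major triad on G = scale degree 4 → IV.
A7 has root A, degree 5 in D major, so V7.

I - iii6 - IV - V7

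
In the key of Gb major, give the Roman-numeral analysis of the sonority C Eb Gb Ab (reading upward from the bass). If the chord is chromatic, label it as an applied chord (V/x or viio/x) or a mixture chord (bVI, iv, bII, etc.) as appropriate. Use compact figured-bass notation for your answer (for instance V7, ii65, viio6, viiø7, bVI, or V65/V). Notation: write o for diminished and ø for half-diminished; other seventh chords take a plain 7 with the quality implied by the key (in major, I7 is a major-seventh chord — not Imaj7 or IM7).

V65/V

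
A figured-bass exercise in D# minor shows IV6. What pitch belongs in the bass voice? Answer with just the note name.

B#

IV in D# minor has root G#; the chord is G#-B#-D#.
The figure 6 means first inversion — the third is in the bass.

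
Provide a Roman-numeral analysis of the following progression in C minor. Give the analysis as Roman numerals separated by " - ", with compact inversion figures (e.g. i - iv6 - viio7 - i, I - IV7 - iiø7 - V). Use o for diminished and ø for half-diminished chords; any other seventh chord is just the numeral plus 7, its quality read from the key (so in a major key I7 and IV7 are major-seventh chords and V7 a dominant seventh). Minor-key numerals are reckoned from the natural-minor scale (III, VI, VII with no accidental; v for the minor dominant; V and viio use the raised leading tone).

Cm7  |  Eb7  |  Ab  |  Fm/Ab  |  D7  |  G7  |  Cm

Cm7: minor seventh chord on C = scale degree 1 → i7.
Eb7: chromatic; Eb is V of VI, so V7/VI.
Ab: root Ab is the submediant; major triad there is VI.
Fm/Ab has root F, degree 4 in C minor, so iv6.
D7: chromatic; D is V of V, so V7/V.
G7 has root G, degree 5 in C minor, so V7.
Cm: minor triad on C = scale degree 1 → i.

i7 - V7/VI - VI - iv6 - V7/V - V7 - i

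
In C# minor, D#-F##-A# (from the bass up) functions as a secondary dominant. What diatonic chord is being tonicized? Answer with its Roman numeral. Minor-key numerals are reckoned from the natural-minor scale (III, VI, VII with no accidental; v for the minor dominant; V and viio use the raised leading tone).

V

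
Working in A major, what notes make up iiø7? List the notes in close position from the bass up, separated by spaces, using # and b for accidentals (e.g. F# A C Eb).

B D F A

iiø7 is the half-diminished supertonic seventh, borrowed from the parallel minor. In A major that root is B.
So the chord is B-D-F-A.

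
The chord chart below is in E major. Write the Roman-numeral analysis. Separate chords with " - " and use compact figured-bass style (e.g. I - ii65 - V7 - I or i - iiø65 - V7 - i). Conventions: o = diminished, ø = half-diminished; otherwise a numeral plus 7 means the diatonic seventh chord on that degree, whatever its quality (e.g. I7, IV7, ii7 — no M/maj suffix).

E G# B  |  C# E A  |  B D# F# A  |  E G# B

I - IV6 - V7 - I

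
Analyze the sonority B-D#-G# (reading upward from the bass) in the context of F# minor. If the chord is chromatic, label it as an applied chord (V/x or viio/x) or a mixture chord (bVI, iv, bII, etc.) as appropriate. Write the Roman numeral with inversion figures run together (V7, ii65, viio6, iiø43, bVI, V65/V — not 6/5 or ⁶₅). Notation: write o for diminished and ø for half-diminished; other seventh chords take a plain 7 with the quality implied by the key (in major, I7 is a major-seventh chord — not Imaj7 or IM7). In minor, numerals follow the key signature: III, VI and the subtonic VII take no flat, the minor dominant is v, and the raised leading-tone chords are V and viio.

ii6

The pitches G#-B-D# form a minor triad rooted on G#.
G# is the second degree of F# minor. This is the minor supertonic, borrowed from the parallel major (the Dorian ii).
With B in the bass the chord is in first inversion, so the figured bass is 6.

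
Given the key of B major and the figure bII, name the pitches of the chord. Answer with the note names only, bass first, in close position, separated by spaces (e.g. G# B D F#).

C E G

bII is the Neapolitan chord — a major triad on the lowered second degree. In B major that root is C.
So the chord is C-E-G, a major triad.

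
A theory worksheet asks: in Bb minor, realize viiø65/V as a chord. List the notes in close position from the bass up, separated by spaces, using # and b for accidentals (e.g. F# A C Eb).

G Bb D E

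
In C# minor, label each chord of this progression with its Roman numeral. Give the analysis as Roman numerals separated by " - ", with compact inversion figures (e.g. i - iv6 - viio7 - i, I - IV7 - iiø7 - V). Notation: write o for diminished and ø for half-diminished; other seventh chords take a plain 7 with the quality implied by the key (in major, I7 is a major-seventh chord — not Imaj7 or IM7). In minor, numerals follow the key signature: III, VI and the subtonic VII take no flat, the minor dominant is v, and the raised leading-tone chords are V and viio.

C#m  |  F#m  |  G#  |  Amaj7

i - iv - V - VI7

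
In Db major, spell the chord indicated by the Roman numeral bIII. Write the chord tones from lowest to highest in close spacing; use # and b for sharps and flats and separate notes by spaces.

Fb Ab Cb

bIII is a major triad on the lowered third degree, borrowed from the parallel minor. In Db major that root is Fb.
So the chord is Fb-Ab-Cb.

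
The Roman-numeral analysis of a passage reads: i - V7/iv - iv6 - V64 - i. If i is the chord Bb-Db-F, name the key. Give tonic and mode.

Bb minor

The anchor chord is a minor triad on Bb, labeled i.
If Bb is scale degree 1 and the mode makes that degree carry a minor triad, the tonic is Bb and the mode is minor.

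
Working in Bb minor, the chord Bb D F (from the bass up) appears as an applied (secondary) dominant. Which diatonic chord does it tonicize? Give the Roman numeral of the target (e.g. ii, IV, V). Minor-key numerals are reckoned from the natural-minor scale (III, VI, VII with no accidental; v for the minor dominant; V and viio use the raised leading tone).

iv

The chord is a major triad on Bb.
A dominant resolves down a perfect fifth: Bb → Eb. In Bb minor, Eb is scale degree 4, i.e. iv.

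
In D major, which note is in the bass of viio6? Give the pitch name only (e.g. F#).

E

viio in D major has root C#; the chord is C#-E-G.
The figure 6 means first inversion — the third is in the bass.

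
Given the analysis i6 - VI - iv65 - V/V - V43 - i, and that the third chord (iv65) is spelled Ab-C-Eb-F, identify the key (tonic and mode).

C minor

iv65 is given as Ab-C-Eb-F — a minor seventh chord with root F.
Counting down 3 scale steps from F places the tonic on C; a minor seventh chord on degree 4 is diatonic only in minor.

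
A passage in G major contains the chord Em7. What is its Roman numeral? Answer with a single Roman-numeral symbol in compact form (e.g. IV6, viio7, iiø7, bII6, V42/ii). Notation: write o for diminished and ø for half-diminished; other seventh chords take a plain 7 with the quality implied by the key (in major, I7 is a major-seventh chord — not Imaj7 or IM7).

Stacked in thirds the chord is E-G-B-D: a minor seventh chord on E.
In G major, E is the submediant; the diatonic minor seventh chord there is vi7.

vi7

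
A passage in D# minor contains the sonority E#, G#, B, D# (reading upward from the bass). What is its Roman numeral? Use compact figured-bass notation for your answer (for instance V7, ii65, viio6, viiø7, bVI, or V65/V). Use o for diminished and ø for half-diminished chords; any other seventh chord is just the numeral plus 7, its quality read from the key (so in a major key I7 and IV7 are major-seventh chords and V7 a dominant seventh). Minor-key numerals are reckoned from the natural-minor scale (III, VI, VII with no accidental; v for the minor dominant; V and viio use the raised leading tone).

The pitches E#-G#-B-D# form a half-diminished seventh chord rooted on E#.
In D# minor, E# is the supertonic; the diatonic half-diminished seventh chord there is iiø7.

iiø7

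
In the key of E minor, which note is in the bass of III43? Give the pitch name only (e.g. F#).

D

III in E minor has root G; the chord is G-B-D-F#.
The figure 43 means second inversion — the fifth is in the bass.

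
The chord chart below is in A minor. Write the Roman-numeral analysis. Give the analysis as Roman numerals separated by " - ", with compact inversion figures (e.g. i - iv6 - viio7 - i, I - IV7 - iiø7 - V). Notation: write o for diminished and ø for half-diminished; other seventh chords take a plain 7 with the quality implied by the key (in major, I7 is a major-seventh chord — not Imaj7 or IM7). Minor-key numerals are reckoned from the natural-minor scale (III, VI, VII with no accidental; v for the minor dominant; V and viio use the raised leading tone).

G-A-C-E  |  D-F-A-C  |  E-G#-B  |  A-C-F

i42 - iv7 - V - VI6

G-A-C-E: root A is the tonic; minor seventh chord there is i42.
D-F-A-C has root D, degree 4 in A minor, so iv7.
E-G#-B: root E is the dominant; major triad there is V.
A-C-F: root F is the submediant; major triad there is VI6.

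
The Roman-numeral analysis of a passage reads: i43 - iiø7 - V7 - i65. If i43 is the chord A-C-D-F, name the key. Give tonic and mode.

i43 is given as A-C-D-F — a minor seventh chord with root D.
If D is scale degree 1 and the mode makes that degree carry a minor seventh chord, the tonic is D and the mode is minor.

D minor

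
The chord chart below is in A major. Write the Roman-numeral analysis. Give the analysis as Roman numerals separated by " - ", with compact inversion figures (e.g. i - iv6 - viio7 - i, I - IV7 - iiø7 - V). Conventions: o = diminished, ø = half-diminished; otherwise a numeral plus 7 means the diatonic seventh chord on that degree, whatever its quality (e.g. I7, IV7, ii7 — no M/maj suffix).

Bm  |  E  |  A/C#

Bm has root B, degree 2 in A major, so ii.
E: root E is the dominant; major triad there is V.
A/C# has root A, degree 1 in A major, so I6.

ii - V - I6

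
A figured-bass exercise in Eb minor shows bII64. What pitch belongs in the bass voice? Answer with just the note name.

Cb

bII in Eb minor has root Fb; the chord is Fb-Ab-Cb.
The figure 64 means second inversion — the fifth is in the bass.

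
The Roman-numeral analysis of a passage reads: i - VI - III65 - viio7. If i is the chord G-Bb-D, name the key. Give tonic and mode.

The anchor chord is a minor triad on G, labeled i.
If G is scale degree 1 and the mode makes that degree carry a minor triad, the tonic is G and the mode is minor.

G minor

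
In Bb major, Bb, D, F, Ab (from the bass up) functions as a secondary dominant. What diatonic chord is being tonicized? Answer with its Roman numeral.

IV

The chord is a dominant seventh chord on Bb.
A dominant resolves down a perfect fifth: Bb → Eb. In Bb major, Eb is scale degree 4, i.e. IV.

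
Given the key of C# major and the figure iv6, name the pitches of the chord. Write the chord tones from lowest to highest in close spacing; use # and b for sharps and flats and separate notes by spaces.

A C# F#

iv6 is the minor subdominant, borrowed from the parallel minor. In C# major that root is F#.
So the chord is F#-A-C#, a minor triad.
The figured bass 6 indicates first inversion, placing the third (A) in the bass: A-C#-F#.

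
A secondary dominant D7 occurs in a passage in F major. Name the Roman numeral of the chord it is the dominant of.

The chord is a dominant seventh chord on D.
A dominant resolves down a perfect fifth: D → G. In F major, G is scale degree 2, i.e. ii.

ii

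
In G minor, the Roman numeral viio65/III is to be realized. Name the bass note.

C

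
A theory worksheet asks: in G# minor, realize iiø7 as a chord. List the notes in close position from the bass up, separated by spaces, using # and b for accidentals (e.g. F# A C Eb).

A# C# E G#

The numeral's case and figure indicate a half-diminished seventh chord. In G# minor its root, scale degree 2, is A#.
Stacking thirds from A# gives A#-C#-E-G#.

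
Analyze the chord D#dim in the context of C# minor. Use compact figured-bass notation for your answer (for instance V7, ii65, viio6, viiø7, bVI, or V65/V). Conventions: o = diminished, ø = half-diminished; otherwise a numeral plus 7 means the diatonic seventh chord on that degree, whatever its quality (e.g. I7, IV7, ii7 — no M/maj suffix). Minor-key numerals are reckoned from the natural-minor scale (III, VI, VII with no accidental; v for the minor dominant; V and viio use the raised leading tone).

Stacked in thirds the chord is D#-F#-A: a diminished triad on D#.
D# is scale degree 2 in C# minor, and a diminished triad on that degree is written iio.

iio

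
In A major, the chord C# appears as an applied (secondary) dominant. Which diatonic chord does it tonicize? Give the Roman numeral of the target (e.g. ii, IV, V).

vi

The chord is a major triad on C#.
A dominant resolves down a perfect fifth: C# → F#. In A major, F# is scale degree 6, i.e. vi.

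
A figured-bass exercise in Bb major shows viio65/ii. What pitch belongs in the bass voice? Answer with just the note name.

D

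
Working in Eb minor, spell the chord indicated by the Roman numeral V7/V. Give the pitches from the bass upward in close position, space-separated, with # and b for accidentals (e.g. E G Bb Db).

V7/V is a secondary dominant — the dominant seventh of V. V in Eb minor is Bb, so the applied chord's root is F, a perfect fifth above.
Building a dominant seventh chord on F gives F-A-C-Eb.

F A C Eb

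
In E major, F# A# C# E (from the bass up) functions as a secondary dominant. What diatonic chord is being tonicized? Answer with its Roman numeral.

V

The chord is a dominant seventh chord on F#.
A dominant resolves down a perfect fifth: F# → B. In E major, B is scale degree 5, i.e. V.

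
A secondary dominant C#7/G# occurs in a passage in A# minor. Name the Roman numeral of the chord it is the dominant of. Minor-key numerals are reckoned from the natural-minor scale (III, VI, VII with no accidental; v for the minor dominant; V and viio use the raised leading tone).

The chord is a dominant seventh chord on C#.
A dominant resolves down a perfect fifth: C# → F#. In A# minor, F# is scale degree 6, i.e. VI.

VI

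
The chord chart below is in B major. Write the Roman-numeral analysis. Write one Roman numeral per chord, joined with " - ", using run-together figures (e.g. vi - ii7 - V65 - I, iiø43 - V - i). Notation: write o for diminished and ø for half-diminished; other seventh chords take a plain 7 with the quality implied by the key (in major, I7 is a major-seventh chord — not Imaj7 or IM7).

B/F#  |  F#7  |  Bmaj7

B/F#: root B is the tonic; major triad there is I64.
F#7: root F# is the dominant; dominant seventh chord there is V7.
Bmaj7 has root B, degree 1 in B major, so I7.

I64 - V7 - I7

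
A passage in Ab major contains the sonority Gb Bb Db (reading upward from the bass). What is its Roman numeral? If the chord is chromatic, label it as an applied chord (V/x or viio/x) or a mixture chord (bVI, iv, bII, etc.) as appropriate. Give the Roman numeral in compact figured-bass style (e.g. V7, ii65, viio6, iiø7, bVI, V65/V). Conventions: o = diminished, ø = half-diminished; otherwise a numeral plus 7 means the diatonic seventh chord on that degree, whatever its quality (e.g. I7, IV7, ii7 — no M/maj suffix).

bVII

The pitches Gb-Bb-Db form a major triad rooted on Gb.
Gb is the lowered seventh degree of Ab major (diatonic 7 would be G). This is a major triad on the lowered seventh degree (the subtonic), borrowed from the parallel minor.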